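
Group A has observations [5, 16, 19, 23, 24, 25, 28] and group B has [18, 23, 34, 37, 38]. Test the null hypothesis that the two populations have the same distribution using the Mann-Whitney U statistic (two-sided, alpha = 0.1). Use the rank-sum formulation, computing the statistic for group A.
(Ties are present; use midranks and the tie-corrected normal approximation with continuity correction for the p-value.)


Step 1: Combine and sort all 12 observations; assign midranks.
sorted (value, group): (5,X), (16,X), (18,Y), (19,X), (23,X), (23,Y), (24,X), (25,X), (28,X), (34,Y), (37,Y), (38,Y)
ranks: 5->1, 16->2, 18->3, 19->4, 23->5.5, 23->5.5, 24->7, 25->8, 28->9, 34->10, 37->11, 38->12
Step 2: Rank sum for X: R1 = 1 + 2 + 4 + 5.5 + 7 + 8 + 9 = 36.5.
Step 3: U_X = R1 - n1(n1+1)/2 = 36.5 - 7*8/2 = 36.5 - 28 = 8.5.
       U_Y = n1*n2 - U_X = 35 - 8.5 = 26.5.
Step 4: Ties are present, so use the tie-corrected normal approximation (with continuity correction) for the p-value.
Step 5: p-value = 0.166721; compare to alpha = 0.1. fail to reject H0.

U_X = 8.5, p = 0.166721, fail to reject H0 at alpha = 0.1.


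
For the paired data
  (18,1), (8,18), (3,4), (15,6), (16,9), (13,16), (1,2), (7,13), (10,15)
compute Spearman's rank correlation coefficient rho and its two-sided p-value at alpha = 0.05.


Step 1: Rank x and y separately (midranks; no ties here).
rank(x): 18->9, 8->4, 3->2, 15->7, 16->8, 13->6, 1->1, 7->3, 10->5
rank(y): 1->1, 18->9, 4->3, 6->4, 9->5, 16->8, 2->2, 13->6, 15->7
Step 2: d_i = R_x(i) - R_y(i); compute d_i^2.
  (9-1)^2=64, (4-9)^2=25, (2-3)^2=1, (7-4)^2=9, (8-5)^2=9, (6-8)^2=4, (1-2)^2=1, (3-6)^2=9, (5-7)^2=4
sum(d^2) = 126.
Step 3: rho = 1 - 6*126 / (9*(9^2 - 1)) = 1 - 756/720 = -0.050000.
Step 4: Under H0, t = rho * sqrt((n-2)/(1-rho^2)) = -0.1325 ~ t(7).
Step 5: Two-sided p-value from the t-distribution with 7 df = 0.898353.
Step 6: alpha = 0.05. fail to reject H0.

rho = -0.0500, p = 0.898353, fail to reject H0 at alpha = 0.05.


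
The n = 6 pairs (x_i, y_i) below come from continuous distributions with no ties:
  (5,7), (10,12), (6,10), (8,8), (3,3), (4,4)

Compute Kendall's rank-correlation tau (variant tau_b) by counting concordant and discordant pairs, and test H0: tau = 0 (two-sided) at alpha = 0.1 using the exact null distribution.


Step 1: Enumerate the 15 unordered pairs (i,j) with i<j and classify each by sign(x_j-x_i) * sign(y_j-y_i).
  (1,2):dx=+5,dy=+5->C; (1,3):dx=+1,dy=+3->C; (1,4):dx=+3,dy=+1->C; (1,5):dx=-2,dy=-4->C
  (1,6):dx=-1,dy=-3->C; (2,3):dx=-4,dy=-2->C; (2,4):dx=-2,dy=-4->C; (2,5):dx=-7,dy=-9->C
  (2,6):dx=-6,dy=-8->C; (3,4):dx=+2,dy=-2->D; (3,5):dx=-3,dy=-7->C; (3,6):dx=-2,dy=-6->C
  (4,5):dx=-5,dy=-5->C; (4,6):dx=-4,dy=-4->C; (5,6):dx=+1,dy=+1->C
Step 2: C = 14, D = 1, total pairs = 15.
Step 3: tau = (C - D)/(n(n-1)/2) = (14 - 1)/15 = 0.866667.
Step 4: Exact two-sided p-value (enumerate n! = 720 permutations of y under H0): p = 0.016667.
Step 5: alpha = 0.1. reject H0.

tau_b = 0.8667 (C=14, D=1), p = 0.016667, reject H0.


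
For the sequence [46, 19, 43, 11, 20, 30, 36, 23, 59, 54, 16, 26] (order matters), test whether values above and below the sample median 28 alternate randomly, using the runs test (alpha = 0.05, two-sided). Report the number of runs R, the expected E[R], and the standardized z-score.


Step 1: Compute median = 28; label A = above, B = below.
Labels in order: ABABBAABAABB  (n_A = 6, n_B = 6)
Step 2: Count runs R = 8.
Step 3: Under H0 (random ordering), E[R] = 2*n_A*n_B/(n_A+n_B) + 1 = 2*6*6/12 + 1 = 7.0000.
        Var[R] = 2*n_A*n_B*(2*n_A*n_B - n_A - n_B) / ((n_A+n_B)^2 * (n_A+n_B-1)) = 4320/1584 = 2.7273.
        SD[R] = 1.6514.
Step 4: Continuity-corrected z = (R - 0.5 - E[R]) / SD[R] = (8 - 0.5 - 7.0000) / 1.6514 = 0.3028.
Step 5: Two-sided p-value via normal approximation = 2*(1 - Phi(|z|)) = 0.762069.
Step 6: alpha = 0.05. fail to reject H0.

R = 8, z = 0.3028, p = 0.762069, fail to reject H0.


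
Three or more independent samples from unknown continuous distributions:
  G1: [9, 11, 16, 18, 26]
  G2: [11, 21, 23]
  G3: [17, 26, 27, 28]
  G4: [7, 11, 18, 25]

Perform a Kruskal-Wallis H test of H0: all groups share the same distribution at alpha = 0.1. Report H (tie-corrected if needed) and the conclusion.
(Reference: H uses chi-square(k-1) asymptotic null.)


Step 1: Combine all N = 16 observations and assign midranks.
sorted (value, group, rank): (7,G4,1), (9,G1,2), (11,G1,4), (11,G2,4), (11,G4,4), (16,G1,6), (17,G3,7), (18,G1,8.5), (18,G4,8.5), (21,G2,10), (23,G2,11), (25,G4,12), (26,G1,13.5), (26,G3,13.5), (27,G3,15), (28,G3,16)
Step 2: Sum ranks within each group.
R_1 = 34 (n_1 = 5)
R_2 = 25 (n_2 = 3)
R_3 = 51.5 (n_3 = 4)
R_4 = 25.5 (n_4 = 4)
Step 3: H = 12/(N(N+1)) * sum(R_i^2/n_i) - 3(N+1)
     = 12/(16*17) * (34^2/5 + 25^2/3 + 51.5^2/4 + 25.5^2/4) - 3*17
     = 0.044118 * 1265.16 - 51
     = 4.815809.
Step 4: Ties present; correction factor C = 1 - 36/(16^3 - 16) = 0.991176. Corrected H = 4.815809 / 0.991176 = 4.858680.
Step 5: Under H0, H ~ chi^2(3); p-value = 0.182443.
Step 6: alpha = 0.1. fail to reject H0.

H = 4.8587, df = 3, p = 0.182443, fail to reject H0.


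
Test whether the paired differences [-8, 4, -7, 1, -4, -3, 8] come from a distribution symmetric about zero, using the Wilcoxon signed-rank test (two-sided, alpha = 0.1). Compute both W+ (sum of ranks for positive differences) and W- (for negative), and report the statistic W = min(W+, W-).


Step 1: Drop any zero differences (none here) and take |d_i|.
|d| = [8, 4, 7, 1, 4, 3, 8]
Step 2: Midrank |d_i| (ties get averaged ranks).
ranks: |8|->6.5, |4|->3.5, |7|->5, |1|->1, |4|->3.5, |3|->2, |8|->6.5
Step 3: Attach original signs; sum ranks with positive sign and with negative sign.
W+ = 3.5 + 1 + 6.5 = 11
W- = 6.5 + 5 + 3.5 + 2 = 17
(Check: W+ + W- = 28 should equal n(n+1)/2 = 28.)
Step 4: Test statistic W = min(W+, W-) = 11.
Step 5: Ties in |d|, so use the tie-corrected normal approximation.
        E[W] = n(n+1)/4 = 7*8/4 = 14.
        Tie groups: |d|=4 (t=2), |d|=8 (t=2); sum(t^3 - t) = 12.
        Var[W] = n(n+1)(2n+1)/24 - sum(t^3-t)/48 = 840/24 - 12/48 = 34.75.
        z = (W - E[W]) / sqrt(Var[W]) = (11 - 14) / 5.8949 = -0.5089.
        Two-sided p = 2*Phi(z) = 0.610813.
Step 6: alpha = 0.1. fail to reject H0.

W+ = 11, W- = 17, W = min = 11, p = 0.610813, fail to reject H0.


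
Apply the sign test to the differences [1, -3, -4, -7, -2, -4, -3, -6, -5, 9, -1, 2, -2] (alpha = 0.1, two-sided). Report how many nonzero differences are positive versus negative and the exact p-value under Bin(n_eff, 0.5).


Step 1: Discard zero differences. Original n = 13; n_eff = number of nonzero differences = 13.
Nonzero differences (with sign): +1, -3, -4, -7, -2, -4, -3, -6, -5, +9, -1, +2, -2
Step 2: Count signs: positive = 3, negative = 10.
Step 3: Under H0: P(positive) = 0.5, so the number of positives S ~ Bin(13, 0.5).
Step 4: Two-sided exact p-value = sum of Bin(13,0.5) probabilities at or below the observed probability = 0.092285.
Step 5: alpha = 0.1. reject H0.

n_eff = 13, pos = 3, neg = 10, p = 0.092285, reject H0.


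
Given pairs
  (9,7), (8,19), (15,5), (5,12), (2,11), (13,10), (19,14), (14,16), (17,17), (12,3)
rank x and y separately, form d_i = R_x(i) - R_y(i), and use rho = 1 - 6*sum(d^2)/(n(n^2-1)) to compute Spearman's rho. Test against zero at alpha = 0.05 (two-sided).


Step 1: Rank x and y separately (midranks; no ties here).
rank(x): 9->4, 8->3, 15->8, 5->2, 2->1, 13->6, 19->10, 14->7, 17->9, 12->5
rank(y): 7->3, 19->10, 5->2, 12->6, 11->5, 10->4, 14->7, 16->8, 17->9, 3->1
Step 2: d_i = R_x(i) - R_y(i); compute d_i^2.
  (4-3)^2=1, (3-10)^2=49, (8-2)^2=36, (2-6)^2=16, (1-5)^2=16, (6-4)^2=4, (10-7)^2=9, (7-8)^2=1, (9-9)^2=0, (5-1)^2=16
sum(d^2) = 148.
Step 3: rho = 1 - 6*148 / (10*(10^2 - 1)) = 1 - 888/990 = 0.103030.
Step 4: Under H0, t = rho * sqrt((n-2)/(1-rho^2)) = 0.2930 ~ t(8).
Step 5: Two-sided p-value from the t-distribution with 8 df = 0.776998.
Step 6: alpha = 0.05. fail to reject H0.

rho = 0.1030, p = 0.776998, fail to reject H0 at alpha = 0.05.


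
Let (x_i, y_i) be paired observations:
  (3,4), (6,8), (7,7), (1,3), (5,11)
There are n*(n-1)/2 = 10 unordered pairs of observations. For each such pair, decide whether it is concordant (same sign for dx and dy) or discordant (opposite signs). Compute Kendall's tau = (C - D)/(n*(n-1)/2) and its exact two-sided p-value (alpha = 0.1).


Step 1: Enumerate the 10 unordered pairs (i,j) with i<j and classify each by sign(x_j-x_i) * sign(y_j-y_i).
  (1,2):dx=+3,dy=+4->C; (1,3):dx=+4,dy=+3->C; (1,4):dx=-2,dy=-1->C; (1,5):dx=+2,dy=+7->C
  (2,3):dx=+1,dy=-1->D; (2,4):dx=-5,dy=-5->C; (2,5):dx=-1,dy=+3->D; (3,4):dx=-6,dy=-4->C
  (3,5):dx=-2,dy=+4->D; (4,5):dx=+4,dy=+8->C
Step 2: C = 7, D = 3, total pairs = 10.
Step 3: tau = (C - D)/(n(n-1)/2) = (7 - 3)/10 = 0.400000.
Step 4: Exact two-sided p-value (enumerate n! = 120 permutations of y under H0): p = 0.483333.
Step 5: alpha = 0.1. fail to reject H0.

tau_b = 0.4000 (C=7, D=3), p = 0.483333, fail to reject H0.


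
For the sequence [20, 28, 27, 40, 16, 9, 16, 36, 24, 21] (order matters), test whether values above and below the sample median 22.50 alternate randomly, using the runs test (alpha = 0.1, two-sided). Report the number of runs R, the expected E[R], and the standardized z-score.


Step 1: Compute median = 22.50; label A = above, B = below.
Labels in order: BAAABBBAAB  (n_A = 5, n_B = 5)
Step 2: Count runs R = 5.
Step 3: Under H0 (random ordering), E[R] = 2*n_A*n_B/(n_A+n_B) + 1 = 2*5*5/10 + 1 = 6.0000.
        Var[R] = 2*n_A*n_B*(2*n_A*n_B - n_A - n_B) / ((n_A+n_B)^2 * (n_A+n_B-1)) = 2000/900 = 2.2222.
        SD[R] = 1.4907.
Step 4: Continuity-corrected z = (R + 0.5 - E[R]) / SD[R] = (5 + 0.5 - 6.0000) / 1.4907 = -0.3354.
Step 5: Two-sided p-value via normal approximation = 2*(1 - Phi(|z|)) = 0.737316.
Step 6: alpha = 0.1. fail to reject H0.

R = 5, z = -0.3354, p = 0.737316, fail to reject H0.


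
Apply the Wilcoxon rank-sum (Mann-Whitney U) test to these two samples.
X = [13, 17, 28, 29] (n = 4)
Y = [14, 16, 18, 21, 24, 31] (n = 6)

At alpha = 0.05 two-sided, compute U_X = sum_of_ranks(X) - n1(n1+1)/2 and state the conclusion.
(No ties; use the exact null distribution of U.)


Step 1: Combine and sort all 10 observations; assign midranks.
sorted (value, group): (13,X), (14,Y), (16,Y), (17,X), (18,Y), (21,Y), (24,Y), (28,X), (29,X), (31,Y)
ranks: 13->1, 14->2, 16->3, 17->4, 18->5, 21->6, 24->7, 28->8, 29->9, 31->10
Step 2: Rank sum for X: R1 = 1 + 4 + 8 + 9 = 22.
Step 3: U_X = R1 - n1(n1+1)/2 = 22 - 4*5/2 = 22 - 10 = 12.
       U_Y = n1*n2 - U_X = 24 - 12 = 12.
Step 4: No ties, so the exact null distribution of U (based on enumerating the C(10,4) = 210 equally likely rank assignments) gives the two-sided p-value.
Step 5: p-value = 1.000000; compare to alpha = 0.05. fail to reject H0.

U_X = 12, p = 1.000000, fail to reject H0 at alpha = 0.05.


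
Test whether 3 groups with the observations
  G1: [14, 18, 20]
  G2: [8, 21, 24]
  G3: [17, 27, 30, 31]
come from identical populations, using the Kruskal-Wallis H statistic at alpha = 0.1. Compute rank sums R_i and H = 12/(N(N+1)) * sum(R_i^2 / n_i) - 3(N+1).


Step 1: Combine all N = 10 observations and assign midranks.
sorted (value, group, rank): (8,G2,1), (14,G1,2), (17,G3,3), (18,G1,4), (20,G1,5), (21,G2,6), (24,G2,7), (27,G3,8), (30,G3,9), (31,G3,10)
Step 2: Sum ranks within each group.
R_1 = 11 (n_1 = 3)
R_2 = 14 (n_2 = 3)
R_3 = 30 (n_3 = 4)
Step 3: H = 12/(N(N+1)) * sum(R_i^2/n_i) - 3(N+1)
     = 12/(10*11) * (11^2/3 + 14^2/3 + 30^2/4) - 3*11
     = 0.109091 * 330.667 - 33
     = 3.072727.
Step 4: No ties, so H is used without correction.
Step 5: Under H0, H ~ chi^2(2); p-value = 0.215162.
Step 6: alpha = 0.1. fail to reject H0.

H = 3.0727, df = 2, p = 0.215162, fail to reject H0.


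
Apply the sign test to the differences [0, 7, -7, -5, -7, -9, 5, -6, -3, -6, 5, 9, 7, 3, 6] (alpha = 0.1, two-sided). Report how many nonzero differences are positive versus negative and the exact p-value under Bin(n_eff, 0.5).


Step 1: Discard zero differences. Original n = 15; n_eff = number of nonzero differences = 14.
Nonzero differences (with sign): +7, -7, -5, -7, -9, +5, -6, -3, -6, +5, +9, +7, +3, +6
Step 2: Count signs: positive = 7, negative = 7.
Step 3: Under H0: P(positive) = 0.5, so the number of positives S ~ Bin(14, 0.5).
Step 4: Two-sided exact p-value = sum of Bin(14,0.5) probabilities at or below the observed probability = 1.000000.
Step 5: alpha = 0.1. fail to reject H0.

n_eff = 14, pos = 7, neg = 7, p = 1.000000, fail to reject H0.


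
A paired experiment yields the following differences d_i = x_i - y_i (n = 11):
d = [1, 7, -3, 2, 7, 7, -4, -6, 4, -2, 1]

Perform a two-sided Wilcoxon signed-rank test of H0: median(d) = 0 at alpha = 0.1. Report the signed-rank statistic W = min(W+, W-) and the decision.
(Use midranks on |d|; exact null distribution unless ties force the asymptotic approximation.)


Step 1: Drop any zero differences (none here) and take |d_i|.
|d| = [1, 7, 3, 2, 7, 7, 4, 6, 4, 2, 1]
Step 2: Midrank |d_i| (ties get averaged ranks).
ranks: |1|->1.5, |7|->10, |3|->5, |2|->3.5, |7|->10, |7|->10, |4|->6.5, |6|->8, |4|->6.5, |2|->3.5, |1|->1.5
Step 3: Attach original signs; sum ranks with positive sign and with negative sign.
W+ = 1.5 + 10 + 3.5 + 10 + 10 + 6.5 + 1.5 = 43
W- = 5 + 6.5 + 8 + 3.5 = 23
(Check: W+ + W- = 66 should equal n(n+1)/2 = 66.)
Step 4: Test statistic W = min(W+, W-) = 23.
Step 5: Ties in |d|, so use the tie-corrected normal approximation.
        E[W] = n(n+1)/4 = 11*12/4 = 33.
        Tie groups: |d|=1 (t=2), |d|=2 (t=2), |d|=4 (t=2), |d|=7 (t=3); sum(t^3 - t) = 42.
        Var[W] = n(n+1)(2n+1)/24 - sum(t^3-t)/48 = 3036/24 - 42/48 = 125.625.
        z = (W - E[W]) / sqrt(Var[W]) = (23 - 33) / 11.2083 = -0.8922.
        Two-sided p = 2*Phi(z) = 0.372286.
Step 6: alpha = 0.1. fail to reject H0.

W+ = 43, W- = 23, W = min = 23, p = 0.372286, fail to reject H0.


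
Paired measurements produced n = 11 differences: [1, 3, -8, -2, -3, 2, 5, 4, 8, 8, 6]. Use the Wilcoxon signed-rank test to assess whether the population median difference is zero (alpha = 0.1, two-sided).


Step 1: Drop any zero differences (none here) and take |d_i|.
|d| = [1, 3, 8, 2, 3, 2, 5, 4, 8, 8, 6]
Step 2: Midrank |d_i| (ties get averaged ranks).
ranks: |1|->1, |3|->4.5, |8|->10, |2|->2.5, |3|->4.5, |2|->2.5, |5|->7, |4|->6, |8|->10, |8|->10, |6|->8
Step 3: Attach original signs; sum ranks with positive sign and with negative sign.
W+ = 1 + 4.5 + 2.5 + 7 + 6 + 10 + 10 + 8 = 49
W- = 10 + 2.5 + 4.5 = 17
(Check: W+ + W- = 66 should equal n(n+1)/2 = 66.)
Step 4: Test statistic W = min(W+, W-) = 17.
Step 5: Ties in |d|, so use the tie-corrected normal approximation.
        E[W] = n(n+1)/4 = 11*12/4 = 33.
        Tie groups: |d|=2 (t=2), |d|=3 (t=2), |d|=8 (t=3); sum(t^3 - t) = 36.
        Var[W] = n(n+1)(2n+1)/24 - sum(t^3-t)/48 = 3036/24 - 36/48 = 125.75.
        z = (W - E[W]) / sqrt(Var[W]) = (17 - 33) / 11.2138 = -1.4268.
        Two-sided p = 2*Phi(z) = 0.153635.
Step 6: alpha = 0.1. fail to reject H0.

W+ = 49, W- = 17, W = min = 17, p = 0.153635, fail to reject H0.


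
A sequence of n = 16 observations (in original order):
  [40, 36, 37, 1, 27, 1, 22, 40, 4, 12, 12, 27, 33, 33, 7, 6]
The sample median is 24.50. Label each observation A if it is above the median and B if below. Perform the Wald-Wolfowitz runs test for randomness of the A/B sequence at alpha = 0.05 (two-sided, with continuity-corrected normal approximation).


Step 1: Compute median = 24.50; label A = above, B = below.
Labels in order: AAABABBABBBAAABB  (n_A = 8, n_B = 8)
Step 2: Count runs R = 8.
Step 3: Under H0 (random ordering), E[R] = 2*n_A*n_B/(n_A+n_B) + 1 = 2*8*8/16 + 1 = 9.0000.
        Var[R] = 2*n_A*n_B*(2*n_A*n_B - n_A - n_B) / ((n_A+n_B)^2 * (n_A+n_B-1)) = 14336/3840 = 3.7333.
        SD[R] = 1.9322.
Step 4: Continuity-corrected z = (R + 0.5 - E[R]) / SD[R] = (8 + 0.5 - 9.0000) / 1.9322 = -0.2588.
Step 5: Two-sided p-value via normal approximation = 2*(1 - Phi(|z|)) = 0.795809.
Step 6: alpha = 0.05. fail to reject H0.

R = 8, z = -0.2588, p = 0.795809, fail to reject H0.


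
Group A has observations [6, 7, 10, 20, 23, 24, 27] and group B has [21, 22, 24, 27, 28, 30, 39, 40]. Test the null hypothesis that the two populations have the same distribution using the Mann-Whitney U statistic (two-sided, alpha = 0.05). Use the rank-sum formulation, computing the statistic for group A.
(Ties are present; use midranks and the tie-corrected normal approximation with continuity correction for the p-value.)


Step 1: Combine and sort all 15 observations; assign midranks.
sorted (value, group): (6,X), (7,X), (10,X), (20,X), (21,Y), (22,Y), (23,X), (24,X), (24,Y), (27,X), (27,Y), (28,Y), (30,Y), (39,Y), (40,Y)
ranks: 6->1, 7->2, 10->3, 20->4, 21->5, 22->6, 23->7, 24->8.5, 24->8.5, 27->10.5, 27->10.5, 28->12, 30->13, 39->14, 40->15
Step 2: Rank sum for X: R1 = 1 + 2 + 3 + 4 + 7 + 8.5 + 10.5 = 36.
Step 3: U_X = R1 - n1(n1+1)/2 = 36 - 7*8/2 = 36 - 28 = 8.
       U_Y = n1*n2 - U_X = 56 - 8 = 48.
Step 4: Ties are present, so use the tie-corrected normal approximation (with continuity correction) for the p-value.
Step 5: p-value = 0.023776; compare to alpha = 0.05. reject H0.

U_X = 8, p = 0.023776, reject H0 at alpha = 0.05.


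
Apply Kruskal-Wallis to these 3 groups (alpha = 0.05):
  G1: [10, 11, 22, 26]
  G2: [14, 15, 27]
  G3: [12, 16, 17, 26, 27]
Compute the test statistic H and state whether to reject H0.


Step 1: Combine all N = 12 observations and assign midranks.
sorted (value, group, rank): (10,G1,1), (11,G1,2), (12,G3,3), (14,G2,4), (15,G2,5), (16,G3,6), (17,G3,7), (22,G1,8), (26,G1,9.5), (26,G3,9.5), (27,G2,11.5), (27,G3,11.5)
Step 2: Sum ranks within each group.
R_1 = 20.5 (n_1 = 4)
R_2 = 20.5 (n_2 = 3)
R_3 = 37 (n_3 = 5)
Step 3: H = 12/(N(N+1)) * sum(R_i^2/n_i) - 3(N+1)
     = 12/(12*13) * (20.5^2/4 + 20.5^2/3 + 37^2/5) - 3*13
     = 0.076923 * 518.946 - 39
     = 0.918910.
Step 4: Ties present; correction factor C = 1 - 12/(12^3 - 12) = 0.993007. Corrected H = 0.918910 / 0.993007 = 0.925381.
Step 5: Under H0, H ~ chi^2(2); p-value = 0.629587.
Step 6: alpha = 0.05. fail to reject H0.

H = 0.9254, df = 2, p = 0.629587, fail to reject H0.


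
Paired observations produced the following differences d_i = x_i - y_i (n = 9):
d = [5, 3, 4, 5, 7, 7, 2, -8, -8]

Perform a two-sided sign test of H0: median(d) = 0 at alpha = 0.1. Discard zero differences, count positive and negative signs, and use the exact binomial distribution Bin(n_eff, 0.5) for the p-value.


Step 1: Discard zero differences. Original n = 9; n_eff = number of nonzero differences = 9.
Nonzero differences (with sign): +5, +3, +4, +5, +7, +7, +2, -8, -8
Step 2: Count signs: positive = 7, negative = 2.
Step 3: Under H0: P(positive) = 0.5, so the number of positives S ~ Bin(9, 0.5).
Step 4: Two-sided exact p-value = sum of Bin(9,0.5) probabilities at or below the observed probability = 0.179688.
Step 5: alpha = 0.1. fail to reject H0.

n_eff = 9, pos = 7, neg = 2, p = 0.179688, fail to reject H0.


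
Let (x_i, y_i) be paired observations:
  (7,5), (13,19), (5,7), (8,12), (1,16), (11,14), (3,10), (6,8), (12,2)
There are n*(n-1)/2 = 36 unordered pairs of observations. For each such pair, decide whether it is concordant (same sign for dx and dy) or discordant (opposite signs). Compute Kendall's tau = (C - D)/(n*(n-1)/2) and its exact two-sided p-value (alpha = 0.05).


Step 1: Enumerate the 36 unordered pairs (i,j) with i<j and classify each by sign(x_j-x_i) * sign(y_j-y_i).
  (1,2):dx=+6,dy=+14->C; (1,3):dx=-2,dy=+2->D; (1,4):dx=+1,dy=+7->C; (1,5):dx=-6,dy=+11->D
  (1,6):dx=+4,dy=+9->C; (1,7):dx=-4,dy=+5->D; (1,8):dx=-1,dy=+3->D; (1,9):dx=+5,dy=-3->D
  (2,3):dx=-8,dy=-12->C; (2,4):dx=-5,dy=-7->C; (2,5):dx=-12,dy=-3->C; (2,6):dx=-2,dy=-5->C
  (2,7):dx=-10,dy=-9->C; (2,8):dx=-7,dy=-11->C; (2,9):dx=-1,dy=-17->C; (3,4):dx=+3,dy=+5->C
  (3,5):dx=-4,dy=+9->D; (3,6):dx=+6,dy=+7->C; (3,7):dx=-2,dy=+3->D; (3,8):dx=+1,dy=+1->C
  (3,9):dx=+7,dy=-5->D; (4,5):dx=-7,dy=+4->D; (4,6):dx=+3,dy=+2->C; (4,7):dx=-5,dy=-2->C
  (4,8):dx=-2,dy=-4->C; (4,9):dx=+4,dy=-10->D; (5,6):dx=+10,dy=-2->D; (5,7):dx=+2,dy=-6->D
  (5,8):dx=+5,dy=-8->D; (5,9):dx=+11,dy=-14->D; (6,7):dx=-8,dy=-4->C; (6,8):dx=-5,dy=-6->C
  (6,9):dx=+1,dy=-12->D; (7,8):dx=+3,dy=-2->D; (7,9):dx=+9,dy=-8->D; (8,9):dx=+6,dy=-6->D
Step 2: C = 18, D = 18, total pairs = 36.
Step 3: tau = (C - D)/(n(n-1)/2) = (18 - 18)/36 = 0.000000.
Step 4: Exact two-sided p-value (enumerate n! = 362880 permutations of y under H0): p = 1.000000.
Step 5: alpha = 0.05. fail to reject H0.

tau_b = 0.0000 (C=18, D=18), p = 1.000000, fail to reject H0.


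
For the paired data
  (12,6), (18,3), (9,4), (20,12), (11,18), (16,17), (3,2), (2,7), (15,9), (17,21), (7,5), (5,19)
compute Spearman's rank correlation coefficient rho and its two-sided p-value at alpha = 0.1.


Step 1: Rank x and y separately (midranks; no ties here).
rank(x): 12->7, 18->11, 9->5, 20->12, 11->6, 16->9, 3->2, 2->1, 15->8, 17->10, 7->4, 5->3
rank(y): 6->5, 3->2, 4->3, 12->8, 18->10, 17->9, 2->1, 7->6, 9->7, 21->12, 5->4, 19->11
Step 2: d_i = R_x(i) - R_y(i); compute d_i^2.
  (7-5)^2=4, (11-2)^2=81, (5-3)^2=4, (12-8)^2=16, (6-10)^2=16, (9-9)^2=0, (2-1)^2=1, (1-6)^2=25, (8-7)^2=1, (10-12)^2=4, (4-4)^2=0, (3-11)^2=64
sum(d^2) = 216.
Step 3: rho = 1 - 6*216 / (12*(12^2 - 1)) = 1 - 1296/1716 = 0.244755.
Step 4: Under H0, t = rho * sqrt((n-2)/(1-rho^2)) = 0.7983 ~ t(10).
Step 5: Two-sided p-value from the t-distribution with 10 df = 0.443262.
Step 6: alpha = 0.1. fail to reject H0.

rho = 0.2448, p = 0.443262, fail to reject H0 at alpha = 0.1.


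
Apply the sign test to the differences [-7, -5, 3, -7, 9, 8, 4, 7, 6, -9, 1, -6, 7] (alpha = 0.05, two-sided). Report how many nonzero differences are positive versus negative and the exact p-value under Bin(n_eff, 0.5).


Step 1: Discard zero differences. Original n = 13; n_eff = number of nonzero differences = 13.
Nonzero differences (with sign): -7, -5, +3, -7, +9, +8, +4, +7, +6, -9, +1, -6, +7
Step 2: Count signs: positive = 8, negative = 5.
Step 3: Under H0: P(positive) = 0.5, so the number of positives S ~ Bin(13, 0.5).
Step 4: Two-sided exact p-value = sum of Bin(13,0.5) probabilities at or below the observed probability = 0.581055.
Step 5: alpha = 0.05. fail to reject H0.

n_eff = 13, pos = 8, neg = 5, p = 0.581055, fail to reject H0.


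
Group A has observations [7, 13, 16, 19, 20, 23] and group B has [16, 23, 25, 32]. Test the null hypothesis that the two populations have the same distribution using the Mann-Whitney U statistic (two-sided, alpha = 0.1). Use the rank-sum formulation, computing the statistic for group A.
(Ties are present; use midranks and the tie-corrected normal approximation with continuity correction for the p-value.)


Step 1: Combine and sort all 10 observations; assign midranks.
sorted (value, group): (7,X), (13,X), (16,X), (16,Y), (19,X), (20,X), (23,X), (23,Y), (25,Y), (32,Y)
ranks: 7->1, 13->2, 16->3.5, 16->3.5, 19->5, 20->6, 23->7.5, 23->7.5, 25->9, 32->10
Step 2: Rank sum for X: R1 = 1 + 2 + 3.5 + 5 + 6 + 7.5 = 25.
Step 3: U_X = R1 - n1(n1+1)/2 = 25 - 6*7/2 = 25 - 21 = 4.
       U_Y = n1*n2 - U_X = 24 - 4 = 20.
Step 4: Ties are present, so use the tie-corrected normal approximation (with continuity correction) for the p-value.
Step 5: p-value = 0.107663; compare to alpha = 0.1. fail to reject H0.

U_X = 4, p = 0.107663, fail to reject H0 at alpha = 0.1.


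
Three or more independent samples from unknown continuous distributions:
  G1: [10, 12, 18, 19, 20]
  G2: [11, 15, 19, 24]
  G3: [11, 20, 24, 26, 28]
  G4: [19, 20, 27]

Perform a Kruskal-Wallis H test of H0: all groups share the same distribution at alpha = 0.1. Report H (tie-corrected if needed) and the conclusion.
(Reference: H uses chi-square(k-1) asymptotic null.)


Step 1: Combine all N = 17 observations and assign midranks.
sorted (value, group, rank): (10,G1,1), (11,G2,2.5), (11,G3,2.5), (12,G1,4), (15,G2,5), (18,G1,6), (19,G1,8), (19,G2,8), (19,G4,8), (20,G1,11), (20,G3,11), (20,G4,11), (24,G2,13.5), (24,G3,13.5), (26,G3,15), (27,G4,16), (28,G3,17)
Step 2: Sum ranks within each group.
R_1 = 30 (n_1 = 5)
R_2 = 29 (n_2 = 4)
R_3 = 59 (n_3 = 5)
R_4 = 35 (n_4 = 3)
Step 3: H = 12/(N(N+1)) * sum(R_i^2/n_i) - 3(N+1)
     = 12/(17*18) * (30^2/5 + 29^2/4 + 59^2/5 + 35^2/3) - 3*18
     = 0.039216 * 1494.78 - 54
     = 4.618954.
Step 4: Ties present; correction factor C = 1 - 60/(17^3 - 17) = 0.987745. Corrected H = 4.618954 / 0.987745 = 4.676261.
Step 5: Under H0, H ~ chi^2(3); p-value = 0.197097.
Step 6: alpha = 0.1. fail to reject H0.

H = 4.6763, df = 3, p = 0.197097, fail to reject H0.


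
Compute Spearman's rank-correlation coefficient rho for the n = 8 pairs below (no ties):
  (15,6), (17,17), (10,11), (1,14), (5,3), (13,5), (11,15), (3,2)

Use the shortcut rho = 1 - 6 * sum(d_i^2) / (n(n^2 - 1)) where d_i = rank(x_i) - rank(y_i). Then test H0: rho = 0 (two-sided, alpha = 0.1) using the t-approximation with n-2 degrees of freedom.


Step 1: Rank x and y separately (midranks; no ties here).
rank(x): 15->7, 17->8, 10->4, 1->1, 5->3, 13->6, 11->5, 3->2
rank(y): 6->4, 17->8, 11->5, 14->6, 3->2, 5->3, 15->7, 2->1
Step 2: d_i = R_x(i) - R_y(i); compute d_i^2.
  (7-4)^2=9, (8-8)^2=0, (4-5)^2=1, (1-6)^2=25, (3-2)^2=1, (6-3)^2=9, (5-7)^2=4, (2-1)^2=1
sum(d^2) = 50.
Step 3: rho = 1 - 6*50 / (8*(8^2 - 1)) = 1 - 300/504 = 0.404762.
Step 4: Under H0, t = rho * sqrt((n-2)/(1-rho^2)) = 1.0842 ~ t(6).
Step 5: Two-sided p-value from the t-distribution with 6 df = 0.319889.
Step 6: alpha = 0.1. fail to reject H0.

rho = 0.4048, p = 0.319889, fail to reject H0 at alpha = 0.1.


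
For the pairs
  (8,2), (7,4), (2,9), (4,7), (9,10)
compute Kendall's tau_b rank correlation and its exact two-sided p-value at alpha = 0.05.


Step 1: Enumerate the 10 unordered pairs (i,j) with i<j and classify each by sign(x_j-x_i) * sign(y_j-y_i).
  (1,2):dx=-1,dy=+2->D; (1,3):dx=-6,dy=+7->D; (1,4):dx=-4,dy=+5->D; (1,5):dx=+1,dy=+8->C
  (2,3):dx=-5,dy=+5->D; (2,4):dx=-3,dy=+3->D; (2,5):dx=+2,dy=+6->C; (3,4):dx=+2,dy=-2->D
  (3,5):dx=+7,dy=+1->C; (4,5):dx=+5,dy=+3->C
Step 2: C = 4, D = 6, total pairs = 10.
Step 3: tau = (C - D)/(n(n-1)/2) = (4 - 6)/10 = -0.200000.
Step 4: Exact two-sided p-value (enumerate n! = 120 permutations of y under H0): p = 0.816667.
Step 5: alpha = 0.05. fail to reject H0.

tau_b = -0.2000 (C=4, D=6), p = 0.816667, fail to reject H0.


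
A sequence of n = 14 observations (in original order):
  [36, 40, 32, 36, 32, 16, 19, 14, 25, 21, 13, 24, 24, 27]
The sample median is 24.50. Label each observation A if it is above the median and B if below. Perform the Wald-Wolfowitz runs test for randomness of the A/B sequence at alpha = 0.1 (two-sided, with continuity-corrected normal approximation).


Step 1: Compute median = 24.50; label A = above, B = below.
Labels in order: AAAAABBBABBBBA  (n_A = 7, n_B = 7)
Step 2: Count runs R = 5.
Step 3: Under H0 (random ordering), E[R] = 2*n_A*n_B/(n_A+n_B) + 1 = 2*7*7/14 + 1 = 8.0000.
        Var[R] = 2*n_A*n_B*(2*n_A*n_B - n_A - n_B) / ((n_A+n_B)^2 * (n_A+n_B-1)) = 8232/2548 = 3.2308.
        SD[R] = 1.7974.
Step 4: Continuity-corrected z = (R + 0.5 - E[R]) / SD[R] = (5 + 0.5 - 8.0000) / 1.7974 = -1.3909.
Step 5: Two-sided p-value via normal approximation = 2*(1 - Phi(|z|)) = 0.164264.
Step 6: alpha = 0.1. fail to reject H0.

R = 5, z = -1.3909, p = 0.164264, fail to reject H0.


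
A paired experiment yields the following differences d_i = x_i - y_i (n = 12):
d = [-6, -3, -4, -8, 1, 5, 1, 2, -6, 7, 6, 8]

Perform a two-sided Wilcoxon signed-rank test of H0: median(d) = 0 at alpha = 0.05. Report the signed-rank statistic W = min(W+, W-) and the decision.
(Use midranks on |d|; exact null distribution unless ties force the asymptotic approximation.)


Step 1: Drop any zero differences (none here) and take |d_i|.
|d| = [6, 3, 4, 8, 1, 5, 1, 2, 6, 7, 6, 8]
Step 2: Midrank |d_i| (ties get averaged ranks).
ranks: |6|->8, |3|->4, |4|->5, |8|->11.5, |1|->1.5, |5|->6, |1|->1.5, |2|->3, |6|->8, |7|->10, |6|->8, |8|->11.5
Step 3: Attach original signs; sum ranks with positive sign and with negative sign.
W+ = 1.5 + 6 + 1.5 + 3 + 10 + 8 + 11.5 = 41.5
W- = 8 + 4 + 5 + 11.5 + 8 = 36.5
(Check: W+ + W- = 78 should equal n(n+1)/2 = 78.)
Step 4: Test statistic W = min(W+, W-) = 36.5.
Step 5: Ties in |d|, so use the tie-corrected normal approximation.
        E[W] = n(n+1)/4 = 12*13/4 = 39.
        Tie groups: |d|=1 (t=2), |d|=6 (t=3), |d|=8 (t=2); sum(t^3 - t) = 36.
        Var[W] = n(n+1)(2n+1)/24 - sum(t^3-t)/48 = 3900/24 - 36/48 = 161.75.
        z = (W - E[W]) / sqrt(Var[W]) = (36.5 - 39) / 12.7181 = -0.1966.
        Two-sided p = 2*Phi(z) = 0.844164.
Step 6: alpha = 0.05. fail to reject H0.

W+ = 41.5, W- = 36.5, W = min = 36.5, p = 0.844164, fail to reject H0.


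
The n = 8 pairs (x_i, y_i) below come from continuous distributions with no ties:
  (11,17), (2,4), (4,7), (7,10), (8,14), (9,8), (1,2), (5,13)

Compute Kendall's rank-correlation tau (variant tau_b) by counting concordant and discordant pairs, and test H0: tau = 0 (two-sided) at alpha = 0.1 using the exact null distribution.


Step 1: Enumerate the 28 unordered pairs (i,j) with i<j and classify each by sign(x_j-x_i) * sign(y_j-y_i).
  (1,2):dx=-9,dy=-13->C; (1,3):dx=-7,dy=-10->C; (1,4):dx=-4,dy=-7->C; (1,5):dx=-3,dy=-3->C
  (1,6):dx=-2,dy=-9->C; (1,7):dx=-10,dy=-15->C; (1,8):dx=-6,dy=-4->C; (2,3):dx=+2,dy=+3->C
  (2,4):dx=+5,dy=+6->C; (2,5):dx=+6,dy=+10->C; (2,6):dx=+7,dy=+4->C; (2,7):dx=-1,dy=-2->C
  (2,8):dx=+3,dy=+9->C; (3,4):dx=+3,dy=+3->C; (3,5):dx=+4,dy=+7->C; (3,6):dx=+5,dy=+1->C
  (3,7):dx=-3,dy=-5->C; (3,8):dx=+1,dy=+6->C; (4,5):dx=+1,dy=+4->C; (4,6):dx=+2,dy=-2->D
  (4,7):dx=-6,dy=-8->C; (4,8):dx=-2,dy=+3->D; (5,6):dx=+1,dy=-6->D; (5,7):dx=-7,dy=-12->C
  (5,8):dx=-3,dy=-1->C; (6,7):dx=-8,dy=-6->C; (6,8):dx=-4,dy=+5->D; (7,8):dx=+4,dy=+11->C
Step 2: C = 24, D = 4, total pairs = 28.
Step 3: tau = (C - D)/(n(n-1)/2) = (24 - 4)/28 = 0.714286.
Step 4: Exact two-sided p-value (enumerate n! = 40320 permutations of y under H0): p = 0.014137.
Step 5: alpha = 0.1. reject H0.

tau_b = 0.7143 (C=24, D=4), p = 0.014137, reject H0.


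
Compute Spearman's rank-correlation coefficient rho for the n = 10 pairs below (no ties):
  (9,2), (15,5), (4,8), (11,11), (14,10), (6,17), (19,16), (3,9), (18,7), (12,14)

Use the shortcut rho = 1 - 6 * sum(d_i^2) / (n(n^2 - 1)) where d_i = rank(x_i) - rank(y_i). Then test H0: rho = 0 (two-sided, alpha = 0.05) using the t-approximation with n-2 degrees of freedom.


Step 1: Rank x and y separately (midranks; no ties here).
rank(x): 9->4, 15->8, 4->2, 11->5, 14->7, 6->3, 19->10, 3->1, 18->9, 12->6
rank(y): 2->1, 5->2, 8->4, 11->7, 10->6, 17->10, 16->9, 9->5, 7->3, 14->8
Step 2: d_i = R_x(i) - R_y(i); compute d_i^2.
  (4-1)^2=9, (8-2)^2=36, (2-4)^2=4, (5-7)^2=4, (7-6)^2=1, (3-10)^2=49, (10-9)^2=1, (1-5)^2=16, (9-3)^2=36, (6-8)^2=4
sum(d^2) = 160.
Step 3: rho = 1 - 6*160 / (10*(10^2 - 1)) = 1 - 960/990 = 0.030303.
Step 4: Under H0, t = rho * sqrt((n-2)/(1-rho^2)) = 0.0857 ~ t(8).
Step 5: Two-sided p-value from the t-distribution with 8 df = 0.933773.
Step 6: alpha = 0.05. fail to reject H0.

rho = 0.0303, p = 0.933773, fail to reject H0 at alpha = 0.05.


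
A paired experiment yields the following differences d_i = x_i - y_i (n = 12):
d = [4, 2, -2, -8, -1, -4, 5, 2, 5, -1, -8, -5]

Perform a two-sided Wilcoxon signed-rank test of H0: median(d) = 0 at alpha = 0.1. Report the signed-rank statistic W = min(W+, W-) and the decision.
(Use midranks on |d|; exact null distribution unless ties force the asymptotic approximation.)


Step 1: Drop any zero differences (none here) and take |d_i|.
|d| = [4, 2, 2, 8, 1, 4, 5, 2, 5, 1, 8, 5]
Step 2: Midrank |d_i| (ties get averaged ranks).
ranks: |4|->6.5, |2|->4, |2|->4, |8|->11.5, |1|->1.5, |4|->6.5, |5|->9, |2|->4, |5|->9, |1|->1.5, |8|->11.5, |5|->9
Step 3: Attach original signs; sum ranks with positive sign and with negative sign.
W+ = 6.5 + 4 + 9 + 4 + 9 = 32.5
W- = 4 + 11.5 + 1.5 + 6.5 + 1.5 + 11.5 + 9 = 45.5
(Check: W+ + W- = 78 should equal n(n+1)/2 = 78.)
Step 4: Test statistic W = min(W+, W-) = 32.5.
Step 5: Ties in |d|, so use the tie-corrected normal approximation.
        E[W] = n(n+1)/4 = 12*13/4 = 39.
        Tie groups: |d|=1 (t=2), |d|=2 (t=3), |d|=4 (t=2), |d|=5 (t=3), |d|=8 (t=2); sum(t^3 - t) = 66.
        Var[W] = n(n+1)(2n+1)/24 - sum(t^3-t)/48 = 3900/24 - 66/48 = 161.125.
        z = (W - E[W]) / sqrt(Var[W]) = (32.5 - 39) / 12.6935 = -0.5121.
        Two-sided p = 2*Phi(z) = 0.608600.
Step 6: alpha = 0.1. fail to reject H0.

W+ = 32.5, W- = 45.5, W = min = 32.5, p = 0.608600, fail to reject H0.


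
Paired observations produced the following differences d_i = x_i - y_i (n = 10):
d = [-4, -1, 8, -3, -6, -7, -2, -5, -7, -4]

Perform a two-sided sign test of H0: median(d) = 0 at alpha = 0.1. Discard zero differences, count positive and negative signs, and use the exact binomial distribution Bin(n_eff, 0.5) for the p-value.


Step 1: Discard zero differences. Original n = 10; n_eff = number of nonzero differences = 10.
Nonzero differences (with sign): -4, -1, +8, -3, -6, -7, -2, -5, -7, -4
Step 2: Count signs: positive = 1, negative = 9.
Step 3: Under H0: P(positive) = 0.5, so the number of positives S ~ Bin(10, 0.5).
Step 4: Two-sided exact p-value = sum of Bin(10,0.5) probabilities at or below the observed probability = 0.021484.
Step 5: alpha = 0.1. reject H0.

n_eff = 10, pos = 1, neg = 9, p = 0.021484, reject H0.


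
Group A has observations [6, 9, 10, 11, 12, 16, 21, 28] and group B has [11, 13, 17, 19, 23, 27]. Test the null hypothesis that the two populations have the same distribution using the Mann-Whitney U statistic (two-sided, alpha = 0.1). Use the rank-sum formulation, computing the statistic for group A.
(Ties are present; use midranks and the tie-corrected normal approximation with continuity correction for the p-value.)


Step 1: Combine and sort all 14 observations; assign midranks.
sorted (value, group): (6,X), (9,X), (10,X), (11,X), (11,Y), (12,X), (13,Y), (16,X), (17,Y), (19,Y), (21,X), (23,Y), (27,Y), (28,X)
ranks: 6->1, 9->2, 10->3, 11->4.5, 11->4.5, 12->6, 13->7, 16->8, 17->9, 19->10, 21->11, 23->12, 27->13, 28->14
Step 2: Rank sum for X: R1 = 1 + 2 + 3 + 4.5 + 6 + 8 + 11 + 14 = 49.5.
Step 3: U_X = R1 - n1(n1+1)/2 = 49.5 - 8*9/2 = 49.5 - 36 = 13.5.
       U_Y = n1*n2 - U_X = 48 - 13.5 = 34.5.
Step 4: Ties are present, so use the tie-corrected normal approximation (with continuity correction) for the p-value.
Step 5: p-value = 0.196213; compare to alpha = 0.1. fail to reject H0.

U_X = 13.5, p = 0.196213, fail to reject H0 at alpha = 0.1.


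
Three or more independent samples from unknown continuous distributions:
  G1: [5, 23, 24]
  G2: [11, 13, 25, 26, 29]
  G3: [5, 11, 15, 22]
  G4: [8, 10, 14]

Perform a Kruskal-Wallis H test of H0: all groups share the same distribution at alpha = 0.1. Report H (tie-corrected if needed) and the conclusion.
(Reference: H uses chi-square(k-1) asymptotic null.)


Step 1: Combine all N = 15 observations and assign midranks.
sorted (value, group, rank): (5,G1,1.5), (5,G3,1.5), (8,G4,3), (10,G4,4), (11,G2,5.5), (11,G3,5.5), (13,G2,7), (14,G4,8), (15,G3,9), (22,G3,10), (23,G1,11), (24,G1,12), (25,G2,13), (26,G2,14), (29,G2,15)
Step 2: Sum ranks within each group.
R_1 = 24.5 (n_1 = 3)
R_2 = 54.5 (n_2 = 5)
R_3 = 26 (n_3 = 4)
R_4 = 15 (n_4 = 3)
Step 3: H = 12/(N(N+1)) * sum(R_i^2/n_i) - 3(N+1)
     = 12/(15*16) * (24.5^2/3 + 54.5^2/5 + 26^2/4 + 15^2/3) - 3*16
     = 0.050000 * 1038.13 - 48
     = 3.906667.
Step 4: Ties present; correction factor C = 1 - 12/(15^3 - 15) = 0.996429. Corrected H = 3.906667 / 0.996429 = 3.920669.
Step 5: Under H0, H ~ chi^2(3); p-value = 0.270159.
Step 6: alpha = 0.1. fail to reject H0.

H = 3.9207, df = 3, p = 0.270159, fail to reject H0.


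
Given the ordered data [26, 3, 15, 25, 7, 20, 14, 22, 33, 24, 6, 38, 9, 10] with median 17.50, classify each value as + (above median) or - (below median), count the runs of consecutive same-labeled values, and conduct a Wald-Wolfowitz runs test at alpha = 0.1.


Step 1: Compute median = 17.50; label A = above, B = below.
Labels in order: ABBABABAAABABB  (n_A = 7, n_B = 7)
Step 2: Count runs R = 10.
Step 3: Under H0 (random ordering), E[R] = 2*n_A*n_B/(n_A+n_B) + 1 = 2*7*7/14 + 1 = 8.0000.
        Var[R] = 2*n_A*n_B*(2*n_A*n_B - n_A - n_B) / ((n_A+n_B)^2 * (n_A+n_B-1)) = 8232/2548 = 3.2308.
        SD[R] = 1.7974.
Step 4: Continuity-corrected z = (R - 0.5 - E[R]) / SD[R] = (10 - 0.5 - 8.0000) / 1.7974 = 0.8345.
Step 5: Two-sided p-value via normal approximation = 2*(1 - Phi(|z|)) = 0.403986.
Step 6: alpha = 0.1. fail to reject H0.

R = 10, z = 0.8345, p = 0.403986, fail to reject H0.


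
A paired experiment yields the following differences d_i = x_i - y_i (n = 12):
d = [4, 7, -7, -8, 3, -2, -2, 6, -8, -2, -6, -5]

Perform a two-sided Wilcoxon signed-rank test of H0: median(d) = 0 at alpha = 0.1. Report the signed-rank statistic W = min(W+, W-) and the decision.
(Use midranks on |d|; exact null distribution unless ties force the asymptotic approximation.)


Step 1: Drop any zero differences (none here) and take |d_i|.
|d| = [4, 7, 7, 8, 3, 2, 2, 6, 8, 2, 6, 5]
Step 2: Midrank |d_i| (ties get averaged ranks).
ranks: |4|->5, |7|->9.5, |7|->9.5, |8|->11.5, |3|->4, |2|->2, |2|->2, |6|->7.5, |8|->11.5, |2|->2, |6|->7.5, |5|->6
Step 3: Attach original signs; sum ranks with positive sign and with negative sign.
W+ = 5 + 9.5 + 4 + 7.5 = 26
W- = 9.5 + 11.5 + 2 + 2 + 11.5 + 2 + 7.5 + 6 = 52
(Check: W+ + W- = 78 should equal n(n+1)/2 = 78.)
Step 4: Test statistic W = min(W+, W-) = 26.
Step 5: Ties in |d|, so use the tie-corrected normal approximation.
        E[W] = n(n+1)/4 = 12*13/4 = 39.
        Tie groups: |d|=2 (t=3), |d|=6 (t=2), |d|=7 (t=2), |d|=8 (t=2); sum(t^3 - t) = 42.
        Var[W] = n(n+1)(2n+1)/24 - sum(t^3-t)/48 = 3900/24 - 42/48 = 161.625.
        z = (W - E[W]) / sqrt(Var[W]) = (26 - 39) / 12.7132 = -1.0226.
        Two-sided p = 2*Phi(z) = 0.306516.
Step 6: alpha = 0.1. fail to reject H0.

W+ = 26, W- = 52, W = min = 26, p = 0.306516, fail to reject H0.


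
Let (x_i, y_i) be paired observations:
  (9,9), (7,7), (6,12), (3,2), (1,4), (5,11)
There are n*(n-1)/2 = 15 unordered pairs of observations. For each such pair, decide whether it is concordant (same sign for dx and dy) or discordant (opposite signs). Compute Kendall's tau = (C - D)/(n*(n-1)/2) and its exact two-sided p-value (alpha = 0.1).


Step 1: Enumerate the 15 unordered pairs (i,j) with i<j and classify each by sign(x_j-x_i) * sign(y_j-y_i).
  (1,2):dx=-2,dy=-2->C; (1,3):dx=-3,dy=+3->D; (1,4):dx=-6,dy=-7->C; (1,5):dx=-8,dy=-5->C
  (1,6):dx=-4,dy=+2->D; (2,3):dx=-1,dy=+5->D; (2,4):dx=-4,dy=-5->C; (2,5):dx=-6,dy=-3->C
  (2,6):dx=-2,dy=+4->D; (3,4):dx=-3,dy=-10->C; (3,5):dx=-5,dy=-8->C; (3,6):dx=-1,dy=-1->C
  (4,5):dx=-2,dy=+2->D; (4,6):dx=+2,dy=+9->C; (5,6):dx=+4,dy=+7->C
Step 2: C = 10, D = 5, total pairs = 15.
Step 3: tau = (C - D)/(n(n-1)/2) = (10 - 5)/15 = 0.333333.
Step 4: Exact two-sided p-value (enumerate n! = 720 permutations of y under H0): p = 0.469444.
Step 5: alpha = 0.1. fail to reject H0.

tau_b = 0.3333 (C=10, D=5), p = 0.469444, fail to reject H0.


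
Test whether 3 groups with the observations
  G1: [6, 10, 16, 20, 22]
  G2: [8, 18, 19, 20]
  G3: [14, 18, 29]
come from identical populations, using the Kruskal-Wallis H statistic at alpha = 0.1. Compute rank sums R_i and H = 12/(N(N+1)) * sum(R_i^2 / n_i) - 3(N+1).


Step 1: Combine all N = 12 observations and assign midranks.
sorted (value, group, rank): (6,G1,1), (8,G2,2), (10,G1,3), (14,G3,4), (16,G1,5), (18,G2,6.5), (18,G3,6.5), (19,G2,8), (20,G1,9.5), (20,G2,9.5), (22,G1,11), (29,G3,12)
Step 2: Sum ranks within each group.
R_1 = 29.5 (n_1 = 5)
R_2 = 26 (n_2 = 4)
R_3 = 22.5 (n_3 = 3)
Step 3: H = 12/(N(N+1)) * sum(R_i^2/n_i) - 3(N+1)
     = 12/(12*13) * (29.5^2/5 + 26^2/4 + 22.5^2/3) - 3*13
     = 0.076923 * 511.8 - 39
     = 0.369231.
Step 4: Ties present; correction factor C = 1 - 12/(12^3 - 12) = 0.993007. Corrected H = 0.369231 / 0.993007 = 0.371831.
Step 5: Under H0, H ~ chi^2(2); p-value = 0.830344.
Step 6: alpha = 0.1. fail to reject H0.

H = 0.3718, df = 2, p = 0.830344, fail to reject H0.


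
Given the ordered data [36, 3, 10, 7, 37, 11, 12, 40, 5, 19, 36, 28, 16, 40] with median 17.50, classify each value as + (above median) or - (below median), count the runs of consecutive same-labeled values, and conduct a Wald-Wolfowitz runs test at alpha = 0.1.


Step 1: Compute median = 17.50; label A = above, B = below.
Labels in order: ABBBABBABAAABA  (n_A = 7, n_B = 7)
Step 2: Count runs R = 9.
Step 3: Under H0 (random ordering), E[R] = 2*n_A*n_B/(n_A+n_B) + 1 = 2*7*7/14 + 1 = 8.0000.
        Var[R] = 2*n_A*n_B*(2*n_A*n_B - n_A - n_B) / ((n_A+n_B)^2 * (n_A+n_B-1)) = 8232/2548 = 3.2308.
        SD[R] = 1.7974.
Step 4: Continuity-corrected z = (R - 0.5 - E[R]) / SD[R] = (9 - 0.5 - 8.0000) / 1.7974 = 0.2782.
Step 5: Two-sided p-value via normal approximation = 2*(1 - Phi(|z|)) = 0.780879.
Step 6: alpha = 0.1. fail to reject H0.

R = 9, z = 0.2782, p = 0.780879, fail to reject H0.
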